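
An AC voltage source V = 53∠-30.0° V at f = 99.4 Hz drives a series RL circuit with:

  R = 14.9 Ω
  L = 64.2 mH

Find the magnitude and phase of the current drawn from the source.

Step 1 — Angular frequency: ω = 2π·f = 2π·99.4 = 624.5 rad/s.
Step 2 — Component impedances:
  R: Z = R = 14.9 Ω
  L: Z = jωL = j·624.5·0.0642 = 0 + j40.1 Ω
Step 3 — Series combination: Z_total = R + L = 14.9 + j40.1 Ω = 42.78∠69.6° Ω.
Step 4 — Source phasor: V = 53∠-30.0° V = 45.9 - j26.5 V.
Step 5 — Ohm's law: I = V / Z_total = (45.9 - j26.5) / (14.9 + j40.1) = -0.2069 - j1.222 A.
Step 6 — Convert to polar: |I| = 1.239 A, ∠I = -99.6°.

I = 1.239∠-99.6° A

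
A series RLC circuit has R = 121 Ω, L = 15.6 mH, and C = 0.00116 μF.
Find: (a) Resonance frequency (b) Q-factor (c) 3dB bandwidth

Step 1 — Resonance: ω₀ = 1/√(LC) = 1/√(0.0156·1.16e-09) = 2.351e+05 rad/s.
Step 2 — f₀ = ω₀/(2π) = 3.741e+04 Hz.
Step 3 — Series Q: Q = ω₀L/R = 2.351e+05·0.0156/121 = 30.31.
Step 4 — Bandwidth: Δω = ω₀/Q = 7756 rad/s; BW = Δω/(2π) = 1234 Hz.

(a) f₀ = 3.741e+04 Hz  (b) Q = 30.31  (c) BW = 1234 Hz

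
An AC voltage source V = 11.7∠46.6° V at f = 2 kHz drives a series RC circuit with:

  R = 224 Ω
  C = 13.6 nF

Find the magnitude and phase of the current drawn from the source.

Step 1 — Angular frequency: ω = 2π·f = 2π·2000 = 1.257e+04 rad/s.
Step 2 — Component impedances:
  R: Z = R = 224 Ω
  C: Z = 1/(jωC) = -j/(ω·C) = 0 - j5851 Ω
Step 3 — Series combination: Z_total = R + C = 224 - j5851 Ω = 5856∠-87.8° Ω.
Step 4 — Source phasor: V = 11.7∠46.6° V = 8.039 + j8.501 V.
Step 5 — Ohm's law: I = V / Z_total = (8.039 + j8.501) / (224 - j5851) = -0.001398 + j0.001427 A.
Step 6 — Convert to polar: |I| = 0.001998 A, ∠I = 134.4°.

I = 0.001998∠134.4° A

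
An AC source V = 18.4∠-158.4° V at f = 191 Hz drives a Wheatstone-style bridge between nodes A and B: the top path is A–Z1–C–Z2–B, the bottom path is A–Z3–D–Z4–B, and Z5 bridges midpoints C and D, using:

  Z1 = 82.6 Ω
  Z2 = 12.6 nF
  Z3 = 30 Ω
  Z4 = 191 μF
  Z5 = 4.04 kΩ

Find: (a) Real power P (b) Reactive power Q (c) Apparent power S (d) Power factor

Step 1 — Angular frequency: ω = 2π·f = 2π·191 = 1200 rad/s.
Step 2 — Component impedances:
  Z1: Z = R = 82.6 Ω
  Z2: Z = 1/(jωC) = -j/(ω·C) = 0 - j6.613e+04 Ω
  Z3: Z = R = 30 Ω
  Z4: Z = 1/(jωC) = -j/(ω·C) = 0 - j4.363 Ω
  Z5: Z = R = 4040 Ω
Step 3 — Bridge requires nodal analysis (the Z5 bridge couples midpoints C and D, so the two paths cannot be reduced to a simple series/parallel combination). Setting node B to ground and injecting 1 A at node A, the 3-node admittance system at A, C, D solves to V_A = Z_AB = 29.78 - j4.375 Ω = 30.1∠-8.4° Ω.
Step 4 — Source phasor: V = 18.4∠-158.4° V = -17.11 - j6.773 V.
Step 5 — Current: I = V / Z = -0.5296 - j0.3053 A = 0.6113∠-150.0° A.
Step 6 — Complex power: S = V·I* = 11.13 - j1.635 VA.
Step 7 — Real power: P = Re(S) = 11.13 W.
Step 8 — Reactive power: Q = Im(S) = -1.635 VAR.
Step 9 — Apparent power: |S| = 11.25 VA.
Step 10 — Power factor: PF = P/|S| = 0.9894 (leading).

(a) P = 11.13 W  (b) Q = -1.635 VAR  (c) S = 11.25 VA  (d) PF = 0.9894 (leading)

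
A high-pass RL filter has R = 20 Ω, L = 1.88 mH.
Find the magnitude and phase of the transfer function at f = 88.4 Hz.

Step 1 — Angular frequency: ω = 2π·88.4 = 555.4 rad/s.
Step 2 — Transfer function: H(jω) = jωL/(R + jωL).
Step 3 — Numerator jωL = j·1.044; denominator R + jωL = 20 + j1.044.
Step 4 — H = 0.002719 + j0.05207.
Step 5 — Magnitude: |H| = 0.05214 (-25.7 dB); phase: φ = 87.0°.

|H| = 0.05214 (-25.7 dB), φ = 87.0°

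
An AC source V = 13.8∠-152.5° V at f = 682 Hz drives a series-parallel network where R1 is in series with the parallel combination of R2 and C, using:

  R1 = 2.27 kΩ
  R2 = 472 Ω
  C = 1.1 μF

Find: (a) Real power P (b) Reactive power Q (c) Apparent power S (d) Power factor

Step 1 — Angular frequency: ω = 2π·f = 2π·682 = 4285 rad/s.
Step 2 — Component impedances:
  R1: Z = R = 2270 Ω
  R2: Z = R = 472 Ω
  C: Z = 1/(jωC) = -j/(ω·C) = 0 - j212.2 Ω
Step 3 — Parallel branch: R2 || C = 1/(1/R2 + 1/C) = 79.33 - j176.5 Ω.
Step 4 — Series with R1: Z_total = R1 + (R2 || C) = 2349 - j176.5 Ω = 2356∠-4.3° Ω.
Step 5 — Source phasor: V = 13.8∠-152.5° V = -12.24 - j6.372 V.
Step 6 — Current: I = V / Z = -0.004978 - j0.003086 A = 0.005858∠-148.2° A.
Step 7 — Complex power: S = V·I* = 0.08061 - j0.006056 VA.
Step 8 — Real power: P = Re(S) = 0.08061 W.
Step 9 — Reactive power: Q = Im(S) = -0.006056 VAR.
Step 10 — Apparent power: |S| = 0.08083 VA.
Step 11 — Power factor: PF = P/|S| = 0.9972 (leading).

(a) P = 0.08061 W  (b) Q = -0.006056 VAR  (c) S = 0.08083 VA  (d) PF = 0.9972 (leading)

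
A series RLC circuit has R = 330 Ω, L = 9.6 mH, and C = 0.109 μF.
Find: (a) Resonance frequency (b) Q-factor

Step 1 — Resonance condition Im(Z)=0 gives ω₀ = 1/√(LC).
Step 2 — ω₀ = 1/√(0.0096·1.09e-07) = 3.091e+04 rad/s.
Step 3 — f₀ = ω₀/(2π) = 4920 Hz.
Step 4 — Series Q: Q = ω₀L/R = 3.091e+04·0.0096/330 = 0.8993.

(a) f₀ = 4920 Hz  (b) Q = 0.8993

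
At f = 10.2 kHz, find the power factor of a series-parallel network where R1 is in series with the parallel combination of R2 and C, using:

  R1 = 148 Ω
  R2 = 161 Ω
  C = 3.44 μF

Step 1 — Angular frequency: ω = 2π·f = 2π·1.02e+04 = 6.409e+04 rad/s.
Step 2 — Component impedances:
  R1: Z = R = 148 Ω
  R2: Z = R = 161 Ω
  C: Z = 1/(jωC) = -j/(ω·C) = 0 - j4.536 Ω
Step 3 — Parallel branch: R2 || C = 1/(1/R2 + 1/C) = 0.1277 - j4.532 Ω.
Step 4 — Series with R1: Z_total = R1 + (R2 || C) = 148.1 - j4.532 Ω = 148.2∠-1.8° Ω.
Step 5 — Power factor: PF = cos(φ) = Re(Z)/|Z| = 148.13/148.2 = 0.9995.
Step 6 — Type: Im(Z) = -4.532 ⇒ leading (phase φ = -1.8°).

PF = 0.9995 (leading, φ = -1.8°)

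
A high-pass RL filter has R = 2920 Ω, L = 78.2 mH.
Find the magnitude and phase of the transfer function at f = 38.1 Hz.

Step 1 — Angular frequency: ω = 2π·38.1 = 239.4 rad/s.
Step 2 — Transfer function: H(jω) = jωL/(R + jωL).
Step 3 — Numerator jωL = j·18.72; denominator R + jωL = 2920 + j18.72.
Step 4 — H = 4.11e-05 + j0.006411.
Step 5 — Magnitude: |H| = 0.006411 (-43.9 dB); phase: φ = 89.6°.

|H| = 0.006411 (-43.9 dB), φ = 89.6°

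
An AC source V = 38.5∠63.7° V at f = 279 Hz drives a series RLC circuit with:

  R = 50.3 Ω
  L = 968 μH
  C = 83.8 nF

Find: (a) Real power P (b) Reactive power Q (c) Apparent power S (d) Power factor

Step 1 — Angular frequency: ω = 2π·f = 2π·279 = 1753 rad/s.
Step 2 — Component impedances:
  R: Z = R = 50.3 Ω
  L: Z = jωL = j·1753·0.000968 = 0 + j1.697 Ω
  C: Z = 1/(jωC) = -j/(ω·C) = 0 - j6807 Ω
Step 3 — Series combination: Z_total = R + L + C = 50.3 - j6806 Ω = 6806∠-89.6° Ω.
Step 4 — Source phasor: V = 38.5∠63.7° V = 17.06 + j34.51 V.
Step 5 — Current: I = V / Z = -0.005053 + j0.002544 A = 0.005657∠153.3° A.
Step 6 — Complex power: S = V·I* = 0.00161 - j0.2178 VA.
Step 7 — Real power: P = Re(S) = 0.00161 W.
Step 8 — Reactive power: Q = Im(S) = -0.2178 VAR.
Step 9 — Apparent power: |S| = 0.2178 VA.
Step 10 — Power factor: PF = P/|S| = 0.007391 (leading).

(a) P = 0.00161 W  (b) Q = -0.2178 VAR  (c) S = 0.2178 VA  (d) PF = 0.007391 (leading)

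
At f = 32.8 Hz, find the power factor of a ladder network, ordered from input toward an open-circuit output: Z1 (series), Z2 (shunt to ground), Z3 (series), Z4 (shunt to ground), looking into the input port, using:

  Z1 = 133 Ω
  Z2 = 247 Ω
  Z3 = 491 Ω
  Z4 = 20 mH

Step 1 — Angular frequency: ω = 2π·f = 2π·32.8 = 206.1 rad/s.
Step 2 — Component impedances:
  Z1: Z = R = 133 Ω
  Z2: Z = R = 247 Ω
  Z3: Z = R = 491 Ω
  Z4: Z = jωL = j·206.1·0.02 = 0 + j4.122 Ω
Step 3 — Ladder network (open output): work backward from the far end, alternating series and parallel combinations. Z_in = 297.3 + j0.4617 Ω = 297.3∠0.1° Ω.
Step 4 — Power factor: PF = cos(φ) = Re(Z)/|Z| = 297.3/297.3 = 1.
Step 5 — Type: Im(Z) = 0.4617 ⇒ lagging (phase φ = 0.1°).

PF = 1 (lagging, φ = 0.1°)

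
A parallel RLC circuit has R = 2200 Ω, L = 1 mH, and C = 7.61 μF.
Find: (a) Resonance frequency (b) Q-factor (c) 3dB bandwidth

Step 1 — Resonance: ω₀ = 1/√(LC) = 1/√(0.001·7.61e-06) = 1.146e+04 rad/s.
Step 2 — f₀ = ω₀/(2π) = 1824 Hz.
Step 3 — Parallel Q: Q = R/(ω₀L) = 2200/(1.146e+04·0.001) = 191.9.
Step 4 — Bandwidth: Δω = ω₀/Q = 59.73 rad/s; BW = Δω/(2π) = 9.506 Hz.

(a) f₀ = 1824 Hz  (b) Q = 191.9  (c) BW = 9.506 Hz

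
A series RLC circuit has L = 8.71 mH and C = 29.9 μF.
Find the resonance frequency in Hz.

Step 1 — Resonance condition Im(Z)=0 gives ω₀ = 1/√(LC).
Step 2 — ω₀ = 1/√(0.00871·2.99e-05) = 1960 rad/s.
Step 3 — f₀ = ω₀/(2π) = 311.9 Hz.

f₀ = 311.9 Hz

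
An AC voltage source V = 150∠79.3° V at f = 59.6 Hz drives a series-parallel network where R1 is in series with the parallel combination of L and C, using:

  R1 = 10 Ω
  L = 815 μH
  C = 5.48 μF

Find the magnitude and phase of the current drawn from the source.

Step 1 — Angular frequency: ω = 2π·f = 2π·59.6 = 374.5 rad/s.
Step 2 — Component impedances:
  R1: Z = R = 10 Ω
  L: Z = jωL = j·374.5·0.000815 = 0 + j0.3052 Ω
  C: Z = 1/(jωC) = -j/(ω·C) = 0 - j487.3 Ω
Step 3 — Parallel branch: L || C = 1/(1/L + 1/C) = 0 + j0.3054 Ω.
Step 4 — Series with R1: Z_total = R1 + (L || C) = 10 + j0.3054 Ω = 10∠1.7° Ω.
Step 5 — Source phasor: V = 150∠79.3° V = 27.85 + j147.4 V.
Step 6 — Ohm's law: I = V / Z_total = (27.85 + j147.4) / (10 + j0.3054) = 3.232 + j14.64 A.
Step 7 — Convert to polar: |I| = 14.99 A, ∠I = 77.6°.

I = 14.99∠77.6° A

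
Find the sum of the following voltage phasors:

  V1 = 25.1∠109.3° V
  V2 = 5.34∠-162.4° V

Step 1 — Convert each phasor to rectangular form:
  V1 = 25.1·(cos(109.3°) + j·sin(109.3°)) = -8.296 + j23.69 V
  V2 = 5.34·(cos(-162.4°) + j·sin(-162.4°)) = -5.09 - j1.615 V
Step 2 — Sum components: V_total = -13.39 + j22.07 V.
Step 3 — Convert to polar: |V_total| = 25.82 V, ∠V_total = 121.2°.

V_total = 25.82∠121.2° V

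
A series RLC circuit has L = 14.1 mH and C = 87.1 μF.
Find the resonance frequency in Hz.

Step 1 — Resonance condition Im(Z)=0 gives ω₀ = 1/√(LC).
Step 2 — ω₀ = 1/√(0.0141·8.71e-05) = 902.4 rad/s.
Step 3 — f₀ = ω₀/(2π) = 143.6 Hz.

f₀ = 143.6 Hz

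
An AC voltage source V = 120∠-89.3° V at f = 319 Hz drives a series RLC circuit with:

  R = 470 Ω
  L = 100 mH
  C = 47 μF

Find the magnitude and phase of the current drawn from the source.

Step 1 — Angular frequency: ω = 2π·f = 2π·319 = 2004 rad/s.
Step 2 — Component impedances:
  R: Z = R = 470 Ω
  L: Z = jωL = j·2004·0.1 = 0 + j200.4 Ω
  C: Z = 1/(jωC) = -j/(ω·C) = 0 - j10.62 Ω
Step 3 — Series combination: Z_total = R + L + C = 470 + j189.8 Ω = 506.9∠22.0° Ω.
Step 4 — Source phasor: V = 120∠-89.3° V = 1.466 - j120 V.
Step 5 — Ohm's law: I = V / Z_total = (1.466 - j120) / (470 + j189.8) = -0.08597 - j0.2206 A.
Step 6 — Convert to polar: |I| = 0.2367 A, ∠I = -111.3°.

I = 0.2367∠-111.3° A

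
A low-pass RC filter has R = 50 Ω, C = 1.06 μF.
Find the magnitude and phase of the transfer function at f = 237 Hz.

Step 1 — Angular frequency: ω = 2π·237 = 1489 rad/s.
Step 2 — Transfer function: H(jω) = 1/(1 + jωRC).
Step 3 — Denominator: 1 + jωRC = 1 + j·1489·50·1.06e-06 = 1 + j0.07892.
Step 4 — H = 0.9938 - j0.07843.
Step 5 — Magnitude: |H| = 0.9969 (-0.0 dB); phase: φ = -4.5°.

|H| = 0.9969 (-0.0 dB), φ = -4.5°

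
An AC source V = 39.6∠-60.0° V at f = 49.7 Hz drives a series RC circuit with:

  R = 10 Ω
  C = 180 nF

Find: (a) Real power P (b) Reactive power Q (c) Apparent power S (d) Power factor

Step 1 — Angular frequency: ω = 2π·f = 2π·49.7 = 312.3 rad/s.
Step 2 — Component impedances:
  R: Z = R = 10 Ω
  C: Z = 1/(jωC) = -j/(ω·C) = 0 - j1.779e+04 Ω
Step 3 — Series combination: Z_total = R + C = 10 - j1.779e+04 Ω = 1.779e+04∠-90.0° Ω.
Step 4 — Source phasor: V = 39.6∠-60.0° V = 19.8 - j34.29 V.
Step 5 — Current: I = V / Z = 0.001928 + j0.001112 A = 0.002226∠30.0° A.
Step 6 — Complex power: S = V·I* = 4.955e-05 - j0.08815 VA.
Step 7 — Real power: P = Re(S) = 4.955e-05 W.
Step 8 — Reactive power: Q = Im(S) = -0.08815 VAR.
Step 9 — Apparent power: |S| = 0.08815 VA.
Step 10 — Power factor: PF = P/|S| = 0.0005621 (leading).

(a) P = 4.955e-05 W  (b) Q = -0.08815 VAR  (c) S = 0.08815 VA  (d) PF = 0.0005621 (leading)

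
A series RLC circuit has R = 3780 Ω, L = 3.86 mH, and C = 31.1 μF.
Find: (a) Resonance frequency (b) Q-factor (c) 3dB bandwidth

Step 1 — Resonance: ω₀ = 1/√(LC) = 1/√(0.00386·3.11e-05) = 2886 rad/s.
Step 2 — f₀ = ω₀/(2π) = 459.4 Hz.
Step 3 — Series Q: Q = ω₀L/R = 2886·0.00386/3780 = 0.002947.
Step 4 — Bandwidth: Δω = ω₀/Q = 9.793e+05 rad/s; BW = Δω/(2π) = 1.559e+05 Hz.

(a) f₀ = 459.4 Hz  (b) Q = 0.002947  (c) BW = 1.559e+05 Hz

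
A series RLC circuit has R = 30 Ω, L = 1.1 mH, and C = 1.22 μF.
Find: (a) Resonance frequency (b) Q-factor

Step 1 — Resonance condition Im(Z)=0 gives ω₀ = 1/√(LC).
Step 2 — ω₀ = 1/√(0.0011·1.22e-06) = 2.73e+04 rad/s.
Step 3 — f₀ = ω₀/(2π) = 4345 Hz.
Step 4 — Series Q: Q = ω₀L/R = 2.73e+04·0.0011/30 = 1.001.

(a) f₀ = 4345 Hz  (b) Q = 1.001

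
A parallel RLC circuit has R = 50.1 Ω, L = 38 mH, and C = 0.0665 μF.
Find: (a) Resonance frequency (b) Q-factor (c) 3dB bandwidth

Step 1 — Resonance: ω₀ = 1/√(LC) = 1/√(0.038·6.65e-08) = 1.989e+04 rad/s.
Step 2 — f₀ = ω₀/(2π) = 3166 Hz.
Step 3 — Parallel Q: Q = R/(ω₀L) = 50.1/(1.989e+04·0.038) = 0.06628.
Step 4 — Bandwidth: Δω = ω₀/Q = 3.002e+05 rad/s; BW = Δω/(2π) = 4.777e+04 Hz.

(a) f₀ = 3166 Hz  (b) Q = 0.06628  (c) BW = 4.777e+04 Hz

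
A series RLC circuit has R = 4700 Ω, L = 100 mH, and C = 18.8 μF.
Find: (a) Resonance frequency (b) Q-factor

Step 1 — Resonance condition Im(Z)=0 gives ω₀ = 1/√(LC).
Step 2 — ω₀ = 1/√(0.1·1.88e-05) = 729.3 rad/s.
Step 3 — f₀ = ω₀/(2π) = 116.1 Hz.
Step 4 — Series Q: Q = ω₀L/R = 729.3·0.1/4700 = 0.01552.

(a) f₀ = 116.1 Hz  (b) Q = 0.01552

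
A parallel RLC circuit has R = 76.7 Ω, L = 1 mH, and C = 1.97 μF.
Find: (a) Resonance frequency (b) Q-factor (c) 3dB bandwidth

Step 1 — Resonance: ω₀ = 1/√(LC) = 1/√(0.001·1.97e-06) = 2.253e+04 rad/s.
Step 2 — f₀ = ω₀/(2π) = 3586 Hz.
Step 3 — Parallel Q: Q = R/(ω₀L) = 76.7/(2.253e+04·0.001) = 3.404.
Step 4 — Bandwidth: Δω = ω₀/Q = 6618 rad/s; BW = Δω/(2π) = 1053 Hz.

(a) f₀ = 3586 Hz  (b) Q = 3.404  (c) BW = 1053 Hz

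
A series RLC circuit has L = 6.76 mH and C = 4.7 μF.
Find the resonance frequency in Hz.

Step 1 — Resonance condition Im(Z)=0 gives ω₀ = 1/√(LC).
Step 2 — ω₀ = 1/√(0.00676·4.7e-06) = 5610 rad/s.
Step 3 — f₀ = ω₀/(2π) = 892.9 Hz.

f₀ = 892.9 Hz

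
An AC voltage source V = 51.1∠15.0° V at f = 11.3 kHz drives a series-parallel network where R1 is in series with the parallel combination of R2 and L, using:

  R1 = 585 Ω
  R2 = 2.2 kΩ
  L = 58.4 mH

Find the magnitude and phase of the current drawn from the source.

Step 1 — Angular frequency: ω = 2π·f = 2π·1.13e+04 = 7.1e+04 rad/s.
Step 2 — Component impedances:
  R1: Z = R = 585 Ω
  R2: Z = R = 2200 Ω
  L: Z = jωL = j·7.1e+04·0.0584 = 0 + j4146 Ω
Step 3 — Parallel branch: R2 || L = 1/(1/R2 + 1/L) = 1717 + j910.9 Ω.
Step 4 — Series with R1: Z_total = R1 + (R2 || L) = 2302 + j910.9 Ω = 2475∠21.6° Ω.
Step 5 — Source phasor: V = 51.1∠15.0° V = 49.36 + j13.23 V.
Step 6 — Ohm's law: I = V / Z_total = (49.36 + j13.23) / (2302 + j910.9) = 0.02051 - j0.002369 A.
Step 7 — Convert to polar: |I| = 0.02064 A, ∠I = -6.6°.

I = 0.02064∠-6.6° A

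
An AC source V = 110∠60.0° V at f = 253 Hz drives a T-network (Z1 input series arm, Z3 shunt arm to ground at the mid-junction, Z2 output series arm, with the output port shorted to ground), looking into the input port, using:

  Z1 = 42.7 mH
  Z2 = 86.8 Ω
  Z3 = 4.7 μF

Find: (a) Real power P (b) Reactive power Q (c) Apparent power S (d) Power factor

Step 1 — Angular frequency: ω = 2π·f = 2π·253 = 1590 rad/s.
Step 2 — Component impedances:
  Z1: Z = jωL = j·1590·0.0427 = 0 + j67.88 Ω
  Z2: Z = R = 86.8 Ω
  Z3: Z = 1/(jωC) = -j/(ω·C) = 0 - j133.8 Ω
Step 3 — With the output port shorted to ground, the output series arm Z2 runs from the junction to ground; the shunt arm Z3 also runs from the junction to ground. They appear in parallel: Z3 || Z2 = 61.1 - j39.63 Ω.
Step 4 — Series with input arm Z1: Z_in = Z1 + (Z3 || Z2) = 61.1 + j28.25 Ω = 67.32∠24.8° Ω.
Step 5 — Source phasor: V = 110∠60.0° V = 55 + j95.26 V.
Step 6 — Current: I = V / Z = 1.335 + j0.9416 A = 1.634∠35.2° A.
Step 7 — Complex power: S = V·I* = 163.1 + j75.44 VA.
Step 8 — Real power: P = Re(S) = 163.1 W.
Step 9 — Reactive power: Q = Im(S) = 75.44 VAR.
Step 10 — Apparent power: |S| = 179.7 VA.
Step 11 — Power factor: PF = P/|S| = 0.9077 (lagging).

(a) P = 163.1 W  (b) Q = 75.44 VAR  (c) S = 179.7 VA  (d) PF = 0.9077 (lagging)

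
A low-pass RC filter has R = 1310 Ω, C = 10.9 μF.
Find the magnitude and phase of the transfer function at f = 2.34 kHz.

Step 1 — Angular frequency: ω = 2π·2340 = 1.47e+04 rad/s.
Step 2 — Transfer function: H(jω) = 1/(1 + jωRC).
Step 3 — Denominator: 1 + jωRC = 1 + j·1.47e+04·1310·1.09e-05 = 1 + j209.9.
Step 4 — H = 2.269e-05 - j0.004763.
Step 5 — Magnitude: |H| = 0.004763 (-46.4 dB); phase: φ = -89.7°.

|H| = 0.004763 (-46.4 dB), φ = -89.7°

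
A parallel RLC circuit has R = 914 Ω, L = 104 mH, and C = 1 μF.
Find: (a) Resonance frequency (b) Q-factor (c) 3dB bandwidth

Step 1 — Resonance: ω₀ = 1/√(LC) = 1/√(0.104·1e-06) = 3101 rad/s.
Step 2 — f₀ = ω₀/(2π) = 493.5 Hz.
Step 3 — Parallel Q: Q = R/(ω₀L) = 914/(3101·0.104) = 2.834.
Step 4 — Bandwidth: Δω = ω₀/Q = 1094 rad/s; BW = Δω/(2π) = 174.1 Hz.

(a) f₀ = 493.5 Hz  (b) Q = 2.834  (c) BW = 174.1 Hz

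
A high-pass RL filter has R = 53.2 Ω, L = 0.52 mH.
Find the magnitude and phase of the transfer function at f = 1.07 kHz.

Step 1 — Angular frequency: ω = 2π·1070 = 6723 rad/s.
Step 2 — Transfer function: H(jω) = jωL/(R + jωL).
Step 3 — Numerator jωL = j·3.496; denominator R + jωL = 53.2 + j3.496.
Step 4 — H = 0.0043 + j0.06543.
Step 5 — Magnitude: |H| = 0.06557 (-23.7 dB); phase: φ = 86.2°.

|H| = 0.06557 (-23.7 dB), φ = 86.2°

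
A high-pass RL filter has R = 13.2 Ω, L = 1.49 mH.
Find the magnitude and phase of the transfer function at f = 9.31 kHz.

Step 1 — Angular frequency: ω = 2π·9310 = 5.85e+04 rad/s.
Step 2 — Transfer function: H(jω) = jωL/(R + jωL).
Step 3 — Numerator jωL = j·87.16; denominator R + jωL = 13.2 + j87.16.
Step 4 — H = 0.9776 + j0.1481.
Step 5 — Magnitude: |H| = 0.9887 (-0.1 dB); phase: φ = 8.6°.

|H| = 0.9887 (-0.1 dB), φ = 8.6°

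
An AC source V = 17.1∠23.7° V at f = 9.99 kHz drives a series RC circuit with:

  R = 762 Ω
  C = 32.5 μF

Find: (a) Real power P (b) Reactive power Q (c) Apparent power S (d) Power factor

Step 1 — Angular frequency: ω = 2π·f = 2π·9990 = 6.277e+04 rad/s.
Step 2 — Component impedances:
  R: Z = R = 762 Ω
  C: Z = 1/(jωC) = -j/(ω·C) = 0 - j0.4902 Ω
Step 3 — Series combination: Z_total = R + C = 762 - j0.4902 Ω = 762∠-0.0° Ω.
Step 4 — Source phasor: V = 17.1∠23.7° V = 15.66 + j6.873 V.
Step 5 — Current: I = V / Z = 0.02054 + j0.009033 A = 0.02244∠23.7° A.
Step 6 — Complex power: S = V·I* = 0.3837 - j0.0002469 VA.
Step 7 — Real power: P = Re(S) = 0.3837 W.
Step 8 — Reactive power: Q = Im(S) = -0.0002469 VAR.
Step 9 — Apparent power: |S| = 0.3837 VA.
Step 10 — Power factor: PF = P/|S| = 1 (leading).

(a) P = 0.3837 W  (b) Q = -0.0002469 VAR  (c) S = 0.3837 VA  (d) PF = 1 (leading)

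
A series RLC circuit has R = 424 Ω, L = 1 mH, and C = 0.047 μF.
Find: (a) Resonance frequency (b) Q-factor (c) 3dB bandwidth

Step 1 — Resonance condition Im(Z)=0 gives ω₀ = 1/√(LC).
Step 2 — ω₀ = 1/√(0.001·4.7e-08) = 1.459e+05 rad/s.
Step 3 — f₀ = ω₀/(2π) = 2.322e+04 Hz.
Step 4 — Series Q: Q = ω₀L/R = 1.459e+05·0.001/424 = 0.344.
Step 5 — 3dB bandwidth: Δω = ω₀/Q = 4.24e+05 rad/s; BW = Δω/(2π) = 6.748e+04 Hz.

(a) f₀ = 2.322e+04 Hz  (b) Q = 0.344  (c) BW = 6.748e+04 Hz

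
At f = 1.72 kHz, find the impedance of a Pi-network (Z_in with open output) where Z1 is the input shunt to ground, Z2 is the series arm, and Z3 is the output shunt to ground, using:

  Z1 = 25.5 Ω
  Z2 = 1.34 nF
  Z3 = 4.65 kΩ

Step 1 — Angular frequency: ω = 2π·f = 2π·1720 = 1.081e+04 rad/s.
Step 2 — Component impedances:
  Z1: Z = R = 25.5 Ω
  Z2: Z = 1/(jωC) = -j/(ω·C) = 0 - j6.905e+04 Ω
  Z3: Z = R = 4650 Ω
Step 3 — With open output, the series arm Z2 and the output shunt Z3 appear in series to ground: Z2 + Z3 = 4650 - j6.905e+04 Ω.
Step 4 — Parallel with input shunt Z1: Z_in = Z1 || (Z2 + Z3) = 25.5 - j0.009374 Ω = 25.5∠-0.0° Ω.

Z = 25.5 - j0.009374 Ω = 25.5∠-0.0° Ω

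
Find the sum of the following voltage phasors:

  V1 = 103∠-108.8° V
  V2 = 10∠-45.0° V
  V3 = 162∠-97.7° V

Step 1 — Convert each phasor to rectangular form:
  V1 = 103·(cos(-108.8°) + j·sin(-108.8°)) = -33.19 - j97.5 V
  V2 = 10·(cos(-45.0°) + j·sin(-45.0°)) = 7.071 - j7.071 V
  V3 = 162·(cos(-97.7°) + j·sin(-97.7°)) = -21.71 - j160.5 V
Step 2 — Sum components: V_total = -47.83 - j265.1 V.
Step 3 — Convert to polar: |V_total| = 269.4 V, ∠V_total = -100.2°.

V_total = 269.4∠-100.2° V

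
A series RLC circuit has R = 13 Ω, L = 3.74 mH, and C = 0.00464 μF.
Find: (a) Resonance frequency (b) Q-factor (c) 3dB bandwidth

Step 1 — Resonance condition Im(Z)=0 gives ω₀ = 1/√(LC).
Step 2 — ω₀ = 1/√(0.00374·4.64e-09) = 2.401e+05 rad/s.
Step 3 — f₀ = ω₀/(2π) = 3.821e+04 Hz.
Step 4 — Series Q: Q = ω₀L/R = 2.401e+05·0.00374/13 = 69.06.
Step 5 — 3dB bandwidth: Δω = ω₀/Q = 3476 rad/s; BW = Δω/(2π) = 553.2 Hz.

(a) f₀ = 3.821e+04 Hz  (b) Q = 69.06  (c) BW = 553.2 Hz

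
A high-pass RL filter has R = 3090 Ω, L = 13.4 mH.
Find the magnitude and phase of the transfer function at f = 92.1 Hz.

Step 1 — Angular frequency: ω = 2π·92.1 = 578.7 rad/s.
Step 2 — Transfer function: H(jω) = jωL/(R + jωL).
Step 3 — Numerator jωL = j·7.754; denominator R + jωL = 3090 + j7.754.
Step 4 — H = 6.298e-06 + j0.002509.
Step 5 — Magnitude: |H| = 0.002509 (-52.0 dB); phase: φ = 89.9°.

|H| = 0.002509 (-52.0 dB), φ = 89.9°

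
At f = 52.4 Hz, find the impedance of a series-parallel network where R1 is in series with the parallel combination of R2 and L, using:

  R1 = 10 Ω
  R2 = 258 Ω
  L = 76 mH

Step 1 — Angular frequency: ω = 2π·f = 2π·52.4 = 329.2 rad/s.
Step 2 — Component impedances:
  R1: Z = R = 10 Ω
  R2: Z = R = 258 Ω
  L: Z = jωL = j·329.2·0.076 = 0 + j25.02 Ω
Step 3 — Parallel branch: R2 || L = 1/(1/R2 + 1/L) = 2.404 + j24.79 Ω.
Step 4 — Series with R1: Z_total = R1 + (R2 || L) = 12.4 + j24.79 Ω = 27.72∠63.4° Ω.

Z = 12.4 + j24.79 Ω = 27.72∠63.4° Ω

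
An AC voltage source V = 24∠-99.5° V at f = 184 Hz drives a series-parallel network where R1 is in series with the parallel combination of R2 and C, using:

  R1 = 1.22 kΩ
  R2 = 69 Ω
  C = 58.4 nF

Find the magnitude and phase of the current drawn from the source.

Step 1 — Angular frequency: ω = 2π·f = 2π·184 = 1156 rad/s.
Step 2 — Component impedances:
  R1: Z = R = 1220 Ω
  R2: Z = R = 69 Ω
  C: Z = 1/(jωC) = -j/(ω·C) = 0 - j1.481e+04 Ω
Step 3 — Parallel branch: R2 || C = 1/(1/R2 + 1/C) = 69 - j0.3214 Ω.
Step 4 — Series with R1: Z_total = R1 + (R2 || C) = 1289 - j0.3214 Ω = 1289∠-0.0° Ω.
Step 5 — Source phasor: V = 24∠-99.5° V = -3.961 - j23.67 V.
Step 6 — Ohm's law: I = V / Z_total = (-3.961 - j23.67) / (1289 - j0.3214) = -0.003068 - j0.01836 A.
Step 7 — Convert to polar: |I| = 0.01862 A, ∠I = -99.5°.

I = 0.01862∠-99.5° A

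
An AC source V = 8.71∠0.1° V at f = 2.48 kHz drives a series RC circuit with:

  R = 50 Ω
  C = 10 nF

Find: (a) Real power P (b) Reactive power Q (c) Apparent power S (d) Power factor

Step 1 — Angular frequency: ω = 2π·f = 2π·2480 = 1.558e+04 rad/s.
Step 2 — Component impedances:
  R: Z = R = 50 Ω
  C: Z = 1/(jωC) = -j/(ω·C) = 0 - j6418 Ω
Step 3 — Series combination: Z_total = R + C = 50 - j6418 Ω = 6418∠-89.6° Ω.
Step 4 — Source phasor: V = 8.71∠0.1° V = 8.71 + j0.0152 V.
Step 5 — Current: I = V / Z = 8.205e-06 + j0.001357 A = 0.001357∠89.7° A.
Step 6 — Complex power: S = V·I* = 9.21e-05 - j0.01182 VA.
Step 7 — Real power: P = Re(S) = 9.21e-05 W.
Step 8 — Reactive power: Q = Im(S) = -0.01182 VAR.
Step 9 — Apparent power: |S| = 0.01182 VA.
Step 10 — Power factor: PF = P/|S| = 0.007791 (leading).

(a) P = 9.21e-05 W  (b) Q = -0.01182 VAR  (c) S = 0.01182 VA  (d) PF = 0.007791 (leading)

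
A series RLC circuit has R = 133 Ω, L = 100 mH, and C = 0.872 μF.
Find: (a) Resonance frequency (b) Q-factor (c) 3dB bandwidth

Step 1 — Resonance condition Im(Z)=0 gives ω₀ = 1/√(LC).
Step 2 — ω₀ = 1/√(0.1·8.72e-07) = 3386 rad/s.
Step 3 — f₀ = ω₀/(2π) = 539 Hz.
Step 4 — Series Q: Q = ω₀L/R = 3386·0.1/133 = 2.546.
Step 5 — 3dB bandwidth: Δω = ω₀/Q = 1330 rad/s; BW = Δω/(2π) = 211.7 Hz.

(a) f₀ = 539 Hz  (b) Q = 2.546  (c) BW = 211.7 Hz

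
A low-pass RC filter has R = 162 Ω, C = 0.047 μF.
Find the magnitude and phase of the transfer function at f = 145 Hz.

Step 1 — Angular frequency: ω = 2π·145 = 911.1 rad/s.
Step 2 — Transfer function: H(jω) = 1/(1 + jωRC).
Step 3 — Denominator: 1 + jωRC = 1 + j·911.1·162·4.7e-08 = 1 + j0.006937.
Step 4 — H = 1 - j0.006936.
Step 5 — Magnitude: |H| = 1 (-0.0 dB); phase: φ = -0.4°.

|H| = 1 (-0.0 dB), φ = -0.4°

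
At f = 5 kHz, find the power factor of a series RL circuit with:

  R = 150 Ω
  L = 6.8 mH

Step 1 — Angular frequency: ω = 2π·f = 2π·5000 = 3.142e+04 rad/s.
Step 2 — Component impedances:
  R: Z = R = 150 Ω
  L: Z = jωL = j·3.142e+04·0.0068 = 0 + j213.6 Ω
Step 3 — Series combination: Z_total = R + L = 150 + j213.6 Ω = 261∠54.9° Ω.
Step 4 — Power factor: PF = cos(φ) = Re(Z)/|Z| = 150/261.03 = 0.5746.
Step 5 — Type: Im(Z) = 213.6 ⇒ lagging (phase φ = 54.9°).

PF = 0.5746 (lagging, φ = 54.9°)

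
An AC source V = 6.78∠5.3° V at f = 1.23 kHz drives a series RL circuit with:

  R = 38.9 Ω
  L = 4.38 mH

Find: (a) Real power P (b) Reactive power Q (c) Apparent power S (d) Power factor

Step 1 — Angular frequency: ω = 2π·f = 2π·1230 = 7728 rad/s.
Step 2 — Component impedances:
  R: Z = R = 38.9 Ω
  L: Z = jωL = j·7728·0.00438 = 0 + j33.85 Ω
Step 3 — Series combination: Z_total = R + L = 38.9 + j33.85 Ω = 51.57∠41.0° Ω.
Step 4 — Source phasor: V = 6.78∠5.3° V = 6.751 + j0.6263 V.
Step 5 — Current: I = V / Z = 0.1067 - j0.07678 A = 0.1315∠-35.7° A.
Step 6 — Complex power: S = V·I* = 0.6725 + j0.5852 VA.
Step 7 — Real power: P = Re(S) = 0.6725 W.
Step 8 — Reactive power: Q = Im(S) = 0.5852 VAR.
Step 9 — Apparent power: |S| = 0.8915 VA.
Step 10 — Power factor: PF = P/|S| = 0.7544 (lagging).

(a) P = 0.6725 W  (b) Q = 0.5852 VAR  (c) S = 0.8915 VA  (d) PF = 0.7544 (lagging)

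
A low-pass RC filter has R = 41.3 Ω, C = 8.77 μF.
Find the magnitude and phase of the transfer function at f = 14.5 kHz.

Step 1 — Angular frequency: ω = 2π·1.45e+04 = 9.111e+04 rad/s.
Step 2 — Transfer function: H(jω) = 1/(1 + jωRC).
Step 3 — Denominator: 1 + jωRC = 1 + j·9.111e+04·41.3·8.77e-06 = 1 + j33.
Step 4 — H = 0.0009175 - j0.03028.
Step 5 — Magnitude: |H| = 0.03029 (-30.4 dB); phase: φ = -88.3°.

|H| = 0.03029 (-30.4 dB), φ = -88.3°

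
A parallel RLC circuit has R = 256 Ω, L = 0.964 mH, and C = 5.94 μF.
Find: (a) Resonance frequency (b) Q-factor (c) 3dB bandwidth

Step 1 — Resonance: ω₀ = 1/√(LC) = 1/√(0.000964·5.94e-06) = 1.322e+04 rad/s.
Step 2 — f₀ = ω₀/(2π) = 2103 Hz.
Step 3 — Parallel Q: Q = R/(ω₀L) = 256/(1.322e+04·0.000964) = 20.1.
Step 4 — Bandwidth: Δω = ω₀/Q = 657.6 rad/s; BW = Δω/(2π) = 104.7 Hz.

(a) f₀ = 2103 Hz  (b) Q = 20.1  (c) BW = 104.7 Hz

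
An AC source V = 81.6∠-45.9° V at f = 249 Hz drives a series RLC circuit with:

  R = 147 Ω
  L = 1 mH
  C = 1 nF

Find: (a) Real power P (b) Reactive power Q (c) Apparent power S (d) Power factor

Step 1 — Angular frequency: ω = 2π·f = 2π·249 = 1565 rad/s.
Step 2 — Component impedances:
  R: Z = R = 147 Ω
  L: Z = jωL = j·1565·0.001 = 0 + j1.565 Ω
  C: Z = 1/(jωC) = -j/(ω·C) = 0 - j6.392e+05 Ω
Step 3 — Series combination: Z_total = R + L + C = 147 - j6.392e+05 Ω = 6.392e+05∠-90.0° Ω.
Step 4 — Source phasor: V = 81.6∠-45.9° V = 56.79 - j58.6 V.
Step 5 — Current: I = V / Z = 9.17e-05 + j8.882e-05 A = 0.0001277∠44.1° A.
Step 6 — Complex power: S = V·I* = 2.396e-06 - j0.01042 VA.
Step 7 — Real power: P = Re(S) = 2.396e-06 W.
Step 8 — Reactive power: Q = Im(S) = -0.01042 VAR.
Step 9 — Apparent power: |S| = 0.01042 VA.
Step 10 — Power factor: PF = P/|S| = 0.00023 (leading).

(a) P = 2.396e-06 W  (b) Q = -0.01042 VAR  (c) S = 0.01042 VA  (d) PF = 0.00023 (leading)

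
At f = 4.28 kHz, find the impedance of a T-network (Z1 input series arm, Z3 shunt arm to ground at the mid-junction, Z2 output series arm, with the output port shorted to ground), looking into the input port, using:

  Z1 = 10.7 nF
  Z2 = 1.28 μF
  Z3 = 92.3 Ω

Step 1 — Angular frequency: ω = 2π·f = 2π·4280 = 2.689e+04 rad/s.
Step 2 — Component impedances:
  Z1: Z = 1/(jωC) = -j/(ω·C) = 0 - j3475 Ω
  Z2: Z = 1/(jωC) = -j/(ω·C) = 0 - j29.05 Ω
  Z3: Z = R = 92.3 Ω
Step 3 — With the output port shorted to ground, the output series arm Z2 runs from the junction to ground; the shunt arm Z3 also runs from the junction to ground. They appear in parallel: Z3 || Z2 = 8.32 - j26.43 Ω.
Step 4 — Series with input arm Z1: Z_in = Z1 + (Z3 || Z2) = 8.32 - j3502 Ω = 3502∠-89.9° Ω.

Z = 8.32 - j3502 Ω = 3502∠-89.9° Ω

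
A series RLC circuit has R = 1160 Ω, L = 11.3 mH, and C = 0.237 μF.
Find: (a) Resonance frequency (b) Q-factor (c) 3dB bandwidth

Step 1 — Resonance condition Im(Z)=0 gives ω₀ = 1/√(LC).
Step 2 — ω₀ = 1/√(0.0113·2.37e-07) = 1.932e+04 rad/s.
Step 3 — f₀ = ω₀/(2π) = 3075 Hz.
Step 4 — Series Q: Q = ω₀L/R = 1.932e+04·0.0113/1160 = 0.1882.
Step 5 — 3dB bandwidth: Δω = ω₀/Q = 1.027e+05 rad/s; BW = Δω/(2π) = 1.634e+04 Hz.

(a) f₀ = 3075 Hz  (b) Q = 0.1882  (c) BW = 1.634e+04 Hz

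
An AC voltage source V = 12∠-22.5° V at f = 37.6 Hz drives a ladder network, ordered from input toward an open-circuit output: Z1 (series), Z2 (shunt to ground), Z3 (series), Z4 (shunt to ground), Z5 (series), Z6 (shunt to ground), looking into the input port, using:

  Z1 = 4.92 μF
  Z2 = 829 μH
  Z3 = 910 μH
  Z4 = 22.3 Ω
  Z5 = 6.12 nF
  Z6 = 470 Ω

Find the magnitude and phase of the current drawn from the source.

Step 1 — Angular frequency: ω = 2π·f = 2π·37.6 = 236.2 rad/s.
Step 2 — Component impedances:
  Z1: Z = 1/(jωC) = -j/(ω·C) = 0 - j860.3 Ω
  Z2: Z = jωL = j·236.2·0.000829 = 0 + j0.1958 Ω
  Z3: Z = jωL = j·236.2·0.00091 = 0 + j0.215 Ω
  Z4: Z = R = 22.3 Ω
  Z5: Z = 1/(jωC) = -j/(ω·C) = 0 - j6.916e+05 Ω
  Z6: Z = R = 470 Ω
Step 3 — Ladder network (open output): work backward from the far end, alternating series and parallel combinations. Z_in = 0.001719 - j860.1 Ω = 860.1∠-90.0° Ω.
Step 4 — Source phasor: V = 12∠-22.5° V = 11.09 - j4.592 V.
Step 5 — Ohm's law: I = V / Z_total = (11.09 - j4.592) / (0.001719 - j860.1) = 0.005339 + j0.01289 A.
Step 6 — Convert to polar: |I| = 0.01395 A, ∠I = 67.5°.

I = 0.01395∠67.5° A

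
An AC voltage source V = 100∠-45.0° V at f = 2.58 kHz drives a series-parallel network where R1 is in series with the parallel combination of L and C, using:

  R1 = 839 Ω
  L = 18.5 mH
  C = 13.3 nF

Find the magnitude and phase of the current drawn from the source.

Step 1 — Angular frequency: ω = 2π·f = 2π·2580 = 1.621e+04 rad/s.
Step 2 — Component impedances:
  R1: Z = R = 839 Ω
  L: Z = jωL = j·1.621e+04·0.0185 = 0 + j299.9 Ω
  C: Z = 1/(jωC) = -j/(ω·C) = 0 - j4638 Ω
Step 3 — Parallel branch: L || C = 1/(1/L + 1/C) = 0 + j320.6 Ω.
Step 4 — Series with R1: Z_total = R1 + (L || C) = 839 + j320.6 Ω = 898.2∠20.9° Ω.
Step 5 — Source phasor: V = 100∠-45.0° V = 70.71 - j70.71 V.
Step 6 — Ohm's law: I = V / Z_total = (70.71 - j70.71) / (839 + j320.6) = 0.04544 - j0.1016 A.
Step 7 — Convert to polar: |I| = 0.1113 A, ∠I = -65.9°.

I = 0.1113∠-65.9° A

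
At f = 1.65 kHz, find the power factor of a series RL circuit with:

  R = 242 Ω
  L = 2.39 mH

Step 1 — Angular frequency: ω = 2π·f = 2π·1650 = 1.037e+04 rad/s.
Step 2 — Component impedances:
  R: Z = R = 242 Ω
  L: Z = jωL = j·1.037e+04·0.00239 = 0 + j24.78 Ω
Step 3 — Series combination: Z_total = R + L = 242 + j24.78 Ω = 243.3∠5.8° Ω.
Step 4 — Power factor: PF = cos(φ) = Re(Z)/|Z| = 242/243.27 = 0.9948.
Step 5 — Type: Im(Z) = 24.78 ⇒ lagging (phase φ = 5.8°).

PF = 0.9948 (lagging, φ = 5.8°)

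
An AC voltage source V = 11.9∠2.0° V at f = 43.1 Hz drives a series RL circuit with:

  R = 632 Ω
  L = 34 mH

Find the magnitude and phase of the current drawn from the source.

Step 1 — Angular frequency: ω = 2π·f = 2π·43.1 = 270.8 rad/s.
Step 2 — Component impedances:
  R: Z = R = 632 Ω
  L: Z = jωL = j·270.8·0.034 = 0 + j9.207 Ω
Step 3 — Series combination: Z_total = R + L = 632 + j9.207 Ω = 632.1∠0.8° Ω.
Step 4 — Source phasor: V = 11.9∠2.0° V = 11.89 + j0.4153 V.
Step 5 — Ohm's law: I = V / Z_total = (11.89 + j0.4153) / (632 + j9.207) = 0.01882 + j0.0003829 A.
Step 6 — Convert to polar: |I| = 0.01883 A, ∠I = 1.2°.

I = 0.01883∠1.2° A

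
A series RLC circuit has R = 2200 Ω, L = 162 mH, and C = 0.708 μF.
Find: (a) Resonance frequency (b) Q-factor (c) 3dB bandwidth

Step 1 — Resonance: ω₀ = 1/√(LC) = 1/√(0.162·7.08e-07) = 2953 rad/s.
Step 2 — f₀ = ω₀/(2π) = 469.9 Hz.
Step 3 — Series Q: Q = ω₀L/R = 2953·0.162/2200 = 0.2174.
Step 4 — Bandwidth: Δω = ω₀/Q = 1.358e+04 rad/s; BW = Δω/(2π) = 2161 Hz.

(a) f₀ = 469.9 Hz  (b) Q = 0.2174  (c) BW = 2161 Hz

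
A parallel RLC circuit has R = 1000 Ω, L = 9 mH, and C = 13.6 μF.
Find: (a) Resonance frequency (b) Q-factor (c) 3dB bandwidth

Step 1 — Resonance: ω₀ = 1/√(LC) = 1/√(0.009·1.36e-05) = 2858 rad/s.
Step 2 — f₀ = ω₀/(2π) = 454.9 Hz.
Step 3 — Parallel Q: Q = R/(ω₀L) = 1000/(2858·0.009) = 38.87.
Step 4 — Bandwidth: Δω = ω₀/Q = 73.53 rad/s; BW = Δω/(2π) = 11.7 Hz.

(a) f₀ = 454.9 Hz  (b) Q = 38.87  (c) BW = 11.7 Hz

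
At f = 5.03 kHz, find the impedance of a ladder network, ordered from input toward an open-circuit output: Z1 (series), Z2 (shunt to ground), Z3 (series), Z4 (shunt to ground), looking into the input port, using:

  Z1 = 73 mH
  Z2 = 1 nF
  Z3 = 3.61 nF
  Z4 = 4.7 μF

Step 1 — Angular frequency: ω = 2π·f = 2π·5030 = 3.16e+04 rad/s.
Step 2 — Component impedances:
  Z1: Z = jωL = j·3.16e+04·0.073 = 0 + j2307 Ω
  Z2: Z = 1/(jωC) = -j/(ω·C) = 0 - j3.164e+04 Ω
  Z3: Z = 1/(jωC) = -j/(ω·C) = 0 - j8765 Ω
  Z4: Z = 1/(jωC) = -j/(ω·C) = 0 - j6.732 Ω
Step 3 — Ladder network (open output): work backward from the far end, alternating series and parallel combinations. Z_in = 0 - j4561 Ω = 4561∠-90.0° Ω.

Z = 0 - j4561 Ω = 4561∠-90.0° Ω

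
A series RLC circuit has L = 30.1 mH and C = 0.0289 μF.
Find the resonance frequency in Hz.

Step 1 — Resonance condition Im(Z)=0 gives ω₀ = 1/√(LC).
Step 2 — ω₀ = 1/√(0.0301·2.89e-08) = 3.391e+04 rad/s.
Step 3 — f₀ = ω₀/(2π) = 5396 Hz.

f₀ = 5396 Hz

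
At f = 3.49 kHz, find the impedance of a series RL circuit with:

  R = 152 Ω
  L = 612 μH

Step 1 — Angular frequency: ω = 2π·f = 2π·3490 = 2.193e+04 rad/s.
Step 2 — Component impedances:
  R: Z = R = 152 Ω
  L: Z = jωL = j·2.193e+04·0.000612 = 0 + j13.42 Ω
Step 3 — Series combination: Z_total = R + L = 152 + j13.42 Ω = 152.6∠5.0° Ω.

Z = 152 + j13.42 Ω = 152.6∠5.0° Ω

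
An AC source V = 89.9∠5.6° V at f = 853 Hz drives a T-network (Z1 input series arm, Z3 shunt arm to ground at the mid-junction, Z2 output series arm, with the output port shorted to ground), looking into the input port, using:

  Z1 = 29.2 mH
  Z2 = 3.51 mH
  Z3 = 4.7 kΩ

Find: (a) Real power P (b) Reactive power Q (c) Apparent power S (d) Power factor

Step 1 — Angular frequency: ω = 2π·f = 2π·853 = 5360 rad/s.
Step 2 — Component impedances:
  Z1: Z = jωL = j·5360·0.0292 = 0 + j156.5 Ω
  Z2: Z = jωL = j·5360·0.00351 = 0 + j18.81 Ω
  Z3: Z = R = 4700 Ω
Step 3 — With the output port shorted to ground, the output series arm Z2 runs from the junction to ground; the shunt arm Z3 also runs from the junction to ground. They appear in parallel: Z3 || Z2 = 0.0753 + j18.81 Ω.
Step 4 — Series with input arm Z1: Z_in = Z1 + (Z3 || Z2) = 0.0753 + j175.3 Ω = 175.3∠90.0° Ω.
Step 5 — Source phasor: V = 89.9∠5.6° V = 89.47 + j8.773 V.
Step 6 — Current: I = V / Z = 0.05026 - j0.5103 A = 0.5128∠-84.4° A.
Step 7 — Complex power: S = V·I* = 0.0198 + j46.1 VA.
Step 8 — Real power: P = Re(S) = 0.0198 W.
Step 9 — Reactive power: Q = Im(S) = 46.1 VAR.
Step 10 — Apparent power: |S| = 46.1 VA.
Step 11 — Power factor: PF = P/|S| = 0.0004295 (lagging).

(a) P = 0.0198 W  (b) Q = 46.1 VAR  (c) S = 46.1 VA  (d) PF = 0.0004295 (lagging)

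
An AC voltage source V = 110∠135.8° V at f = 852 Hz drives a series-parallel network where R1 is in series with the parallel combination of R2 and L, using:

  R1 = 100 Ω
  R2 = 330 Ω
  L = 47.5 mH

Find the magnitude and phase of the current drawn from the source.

Step 1 — Angular frequency: ω = 2π·f = 2π·852 = 5353 rad/s.
Step 2 — Component impedances:
  R1: Z = R = 100 Ω
  R2: Z = R = 330 Ω
  L: Z = jωL = j·5353·0.0475 = 0 + j254.3 Ω
Step 3 — Parallel branch: R2 || L = 1/(1/R2 + 1/L) = 122.9 + j159.5 Ω.
Step 4 — Series with R1: Z_total = R1 + (R2 || L) = 222.9 + j159.5 Ω = 274.2∠35.6° Ω.
Step 5 — Source phasor: V = 110∠135.8° V = -78.86 + j76.69 V.
Step 6 — Ohm's law: I = V / Z_total = (-78.86 + j76.69) / (222.9 + j159.5) = -0.07112 + j0.3949 A.
Step 7 — Convert to polar: |I| = 0.4012 A, ∠I = 100.2°.

I = 0.4012∠100.2° A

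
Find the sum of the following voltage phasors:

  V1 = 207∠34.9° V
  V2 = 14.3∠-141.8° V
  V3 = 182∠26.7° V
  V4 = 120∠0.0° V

Step 1 — Convert each phasor to rectangular form:
  V1 = 207·(cos(34.9°) + j·sin(34.9°)) = 169.8 + j118.4 V
  V2 = 14.3·(cos(-141.8°) + j·sin(-141.8°)) = -11.24 - j8.843 V
  V3 = 182·(cos(26.7°) + j·sin(26.7°)) = 162.6 + j81.78 V
  V4 = 120·(cos(0.0°) + j·sin(0.0°)) = 120 V
Step 2 — Sum components: V_total = 441.1 + j191.4 V.
Step 3 — Convert to polar: |V_total| = 480.8 V, ∠V_total = 23.5°.

V_total = 480.8∠23.5° V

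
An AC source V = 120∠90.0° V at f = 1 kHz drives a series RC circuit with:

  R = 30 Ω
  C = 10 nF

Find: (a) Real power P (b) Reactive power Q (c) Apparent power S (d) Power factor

Step 1 — Angular frequency: ω = 2π·f = 2π·1000 = 6283 rad/s.
Step 2 — Component impedances:
  R: Z = R = 30 Ω
  C: Z = 1/(jωC) = -j/(ω·C) = 0 - j1.592e+04 Ω
Step 3 — Series combination: Z_total = R + C = 30 - j1.592e+04 Ω = 1.592e+04∠-89.9° Ω.
Step 4 — Source phasor: V = 120∠90.0° V = 0 + j120 V.
Step 5 — Current: I = V / Z = -0.00754 + j1.421e-05 A = 0.00754∠179.9° A.
Step 6 — Complex power: S = V·I* = 0.001705 - j0.9048 VA.
Step 7 — Real power: P = Re(S) = 0.001705 W.
Step 8 — Reactive power: Q = Im(S) = -0.9048 VAR.
Step 9 — Apparent power: |S| = 0.9048 VA.
Step 10 — Power factor: PF = P/|S| = 0.001885 (leading).

(a) P = 0.001705 W  (b) Q = -0.9048 VAR  (c) S = 0.9048 VA  (d) PF = 0.001885 (leading)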